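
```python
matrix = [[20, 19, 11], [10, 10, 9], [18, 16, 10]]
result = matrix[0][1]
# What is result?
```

matrix[0] = [20, 19, 11]. Taking column 1 of that row yields 19.

19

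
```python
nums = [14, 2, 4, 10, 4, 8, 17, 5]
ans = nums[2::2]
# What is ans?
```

nums has length 8. The slice nums[2::2] selects indices [2, 4, 6] (2->4, 4->4, 6->17), giving [4, 4, 17].

[4, 4, 17]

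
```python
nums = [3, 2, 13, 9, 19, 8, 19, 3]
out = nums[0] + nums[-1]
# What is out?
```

nums has length 8. nums[0] = 3.
nums has length 8. Negative index -1 maps to positive index 8 + (-1) = 7. nums[7] = 3.
Sum: 3 + 3 = 6.

6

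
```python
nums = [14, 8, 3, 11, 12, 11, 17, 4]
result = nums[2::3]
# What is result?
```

nums has length 8. The slice nums[2::3] selects indices [2, 5] (2->3, 5->11), giving [3, 11].

[3, 11]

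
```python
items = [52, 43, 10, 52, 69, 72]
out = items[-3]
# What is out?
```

items has length 6. Negative index -3 maps to positive index 6 + (-3) = 3. items[3] = 52.

52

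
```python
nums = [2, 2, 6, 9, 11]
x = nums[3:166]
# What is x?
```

nums has length 5. The slice nums[3:166] selects indices [3, 4] (3->9, 4->11), giving [9, 11].

[9, 11]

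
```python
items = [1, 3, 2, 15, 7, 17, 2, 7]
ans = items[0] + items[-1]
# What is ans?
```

items has length 8. items[0] = 1.
items has length 8. Negative index -1 maps to positive index 8 + (-1) = 7. items[7] = 7.
Sum: 1 + 7 = 8.

8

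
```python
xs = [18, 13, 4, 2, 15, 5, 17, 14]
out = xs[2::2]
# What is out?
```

xs has length 8. The slice xs[2::2] selects indices [2, 4, 6] (2->4, 4->15, 6->17), giving [4, 15, 17].

[4, 15, 17]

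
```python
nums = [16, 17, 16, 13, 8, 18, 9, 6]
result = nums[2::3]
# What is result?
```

nums has length 8. The slice nums[2::3] selects indices [2, 5] (2->16, 5->18), giving [16, 18].

[16, 18]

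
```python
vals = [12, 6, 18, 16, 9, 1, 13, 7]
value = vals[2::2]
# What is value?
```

vals has length 8. The slice vals[2::2] selects indices [2, 4, 6] (2->18, 4->9, 6->13), giving [18, 9, 13].

[18, 9, 13]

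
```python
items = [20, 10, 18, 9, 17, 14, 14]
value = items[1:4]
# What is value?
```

items has length 7. The slice items[1:4] selects indices [1, 2, 3] (1->10, 2->18, 3->9), giving [10, 18, 9].

[10, 18, 9]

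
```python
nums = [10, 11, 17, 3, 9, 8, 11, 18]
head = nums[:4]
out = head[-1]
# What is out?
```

nums has length 8. The slice nums[:4] selects indices [0, 1, 2, 3] (0->10, 1->11, 2->17, 3->3), giving [10, 11, 17, 3]. So head = [10, 11, 17, 3]. Then head[-1] = 3.

3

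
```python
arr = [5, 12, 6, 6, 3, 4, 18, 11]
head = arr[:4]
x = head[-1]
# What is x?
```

arr has length 8. The slice arr[:4] selects indices [0, 1, 2, 3] (0->5, 1->12, 2->6, 3->6), giving [5, 12, 6, 6]. So head = [5, 12, 6, 6]. Then head[-1] = 6.

6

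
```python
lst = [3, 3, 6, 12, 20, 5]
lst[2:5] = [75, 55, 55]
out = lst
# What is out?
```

lst starts as [3, 3, 6, 12, 20, 5] (length 6). The slice lst[2:5] covers indices [2, 3, 4] with values [6, 12, 20]. Replacing that slice with [75, 55, 55] (same length) produces [3, 3, 75, 55, 55, 5].

[3, 3, 75, 55, 55, 5]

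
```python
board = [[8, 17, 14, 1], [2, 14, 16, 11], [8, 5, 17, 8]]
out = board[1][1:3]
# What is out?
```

board[1] = [2, 14, 16, 11]. board[1] has length 4. The slice board[1][1:3] selects indices [1, 2] (1->14, 2->16), giving [14, 16].

[14, 16]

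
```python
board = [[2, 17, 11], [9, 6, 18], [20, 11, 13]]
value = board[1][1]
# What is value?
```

board[1] = [9, 6, 18]. Taking column 1 of that row yields 6.

6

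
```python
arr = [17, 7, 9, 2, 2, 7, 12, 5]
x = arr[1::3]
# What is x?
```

arr has length 8. The slice arr[1::3] selects indices [1, 4, 7] (1->7, 4->2, 7->5), giving [7, 2, 5].

[7, 2, 5]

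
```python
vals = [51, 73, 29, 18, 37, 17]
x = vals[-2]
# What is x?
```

vals has length 6. Negative index -2 maps to positive index 6 + (-2) = 4. vals[4] = 37.

37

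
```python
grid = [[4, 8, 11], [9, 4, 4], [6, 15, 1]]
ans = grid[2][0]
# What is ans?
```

grid[2] = [6, 15, 1]. Taking column 0 of that row yields 6.

6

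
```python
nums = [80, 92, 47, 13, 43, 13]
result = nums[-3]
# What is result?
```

nums has length 6. Negative index -3 maps to positive index 6 + (-3) = 3. nums[3] = 13.

13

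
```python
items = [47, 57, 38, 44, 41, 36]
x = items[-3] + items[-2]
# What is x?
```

items has length 6. Negative index -3 maps to positive index 6 + (-3) = 3. items[3] = 44.
items has length 6. Negative index -2 maps to positive index 6 + (-2) = 4. items[4] = 41.
Sum: 44 + 41 = 85.

85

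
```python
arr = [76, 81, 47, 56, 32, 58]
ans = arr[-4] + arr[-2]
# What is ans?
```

arr has length 6. Negative index -4 maps to positive index 6 + (-4) = 2. arr[2] = 47.
arr has length 6. Negative index -2 maps to positive index 6 + (-2) = 4. arr[4] = 32.
Sum: 47 + 32 = 79.

79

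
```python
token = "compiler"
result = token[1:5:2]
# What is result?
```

token has length 8. The slice token[1:5:2] selects indices [1, 3] (1->'o', 3->'p'), giving 'op'.

'op'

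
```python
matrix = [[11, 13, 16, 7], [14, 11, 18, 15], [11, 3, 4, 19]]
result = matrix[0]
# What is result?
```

matrix has 3 rows. Row 0 is [11, 13, 16, 7].

[11, 13, 16, 7]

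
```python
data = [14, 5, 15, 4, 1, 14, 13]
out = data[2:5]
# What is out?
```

data has length 7. The slice data[2:5] selects indices [2, 3, 4] (2->15, 3->4, 4->1), giving [15, 4, 1].

[15, 4, 1]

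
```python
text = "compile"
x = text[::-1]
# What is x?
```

text has length 7. The slice text[::-1] selects indices [6, 5, 4, 3, 2, 1, 0] (6->'e', 5->'l', 4->'i', 3->'p', 2->'m', 1->'o', 0->'c'), giving 'elipmoc'.

'elipmoc'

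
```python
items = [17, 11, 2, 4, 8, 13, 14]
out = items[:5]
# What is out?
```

items has length 7. The slice items[:5] selects indices [0, 1, 2, 3, 4] (0->17, 1->11, 2->2, 3->4, 4->8), giving [17, 11, 2, 4, 8].

[17, 11, 2, 4, 8]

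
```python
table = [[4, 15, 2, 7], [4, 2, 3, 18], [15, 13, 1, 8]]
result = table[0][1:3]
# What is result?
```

table[0] = [4, 15, 2, 7]. table[0] has length 4. The slice table[0][1:3] selects indices [1, 2] (1->15, 2->2), giving [15, 2].

[15, 2]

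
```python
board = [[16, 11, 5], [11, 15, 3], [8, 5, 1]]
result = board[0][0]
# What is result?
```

board[0] = [16, 11, 5]. Taking column 0 of that row yields 16.

16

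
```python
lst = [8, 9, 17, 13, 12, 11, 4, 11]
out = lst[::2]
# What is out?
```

lst has length 8. The slice lst[::2] selects indices [0, 2, 4, 6] (0->8, 2->17, 4->12, 6->4), giving [8, 17, 12, 4].

[8, 17, 12, 4]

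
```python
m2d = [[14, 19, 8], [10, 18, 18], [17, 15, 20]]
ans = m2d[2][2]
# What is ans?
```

m2d[2] = [17, 15, 20]. Taking column 2 of that row yields 20.

20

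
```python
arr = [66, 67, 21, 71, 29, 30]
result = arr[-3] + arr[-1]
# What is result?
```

arr has length 6. Negative index -3 maps to positive index 6 + (-3) = 3. arr[3] = 71.
arr has length 6. Negative index -1 maps to positive index 6 + (-1) = 5. arr[5] = 30.
Sum: 71 + 30 = 101.

101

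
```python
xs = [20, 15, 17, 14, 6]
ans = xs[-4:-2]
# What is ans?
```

xs has length 5. The slice xs[-4:-2] selects indices [1, 2] (1->15, 2->17), giving [15, 17].

[15, 17]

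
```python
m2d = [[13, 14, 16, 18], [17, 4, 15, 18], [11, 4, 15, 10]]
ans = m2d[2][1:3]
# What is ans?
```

m2d[2] = [11, 4, 15, 10]. m2d[2] has length 4. The slice m2d[2][1:3] selects indices [1, 2] (1->4, 2->15), giving [4, 15].

[4, 15]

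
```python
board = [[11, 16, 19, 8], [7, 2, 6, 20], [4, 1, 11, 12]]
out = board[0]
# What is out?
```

board has 3 rows. Row 0 is [11, 16, 19, 8].

[11, 16, 19, 8]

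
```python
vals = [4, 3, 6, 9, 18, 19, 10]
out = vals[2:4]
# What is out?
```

vals has length 7. The slice vals[2:4] selects indices [2, 3] (2->6, 3->9), giving [6, 9].

[6, 9]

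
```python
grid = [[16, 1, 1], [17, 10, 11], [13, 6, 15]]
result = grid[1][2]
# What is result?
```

grid[1] = [17, 10, 11]. Taking column 2 of that row yields 11.

11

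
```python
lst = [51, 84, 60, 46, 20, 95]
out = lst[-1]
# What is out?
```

lst has length 6. Negative index -1 maps to positive index 6 + (-1) = 5. lst[5] = 95.

95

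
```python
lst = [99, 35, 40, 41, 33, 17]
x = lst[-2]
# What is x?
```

lst has length 6. Negative index -2 maps to positive index 6 + (-2) = 4. lst[4] = 33.

33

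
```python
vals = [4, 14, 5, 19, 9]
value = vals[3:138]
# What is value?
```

vals has length 5. The slice vals[3:138] selects indices [3, 4] (3->19, 4->9), giving [19, 9].

[19, 9]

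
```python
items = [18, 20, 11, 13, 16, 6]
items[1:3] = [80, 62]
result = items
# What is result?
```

items starts as [18, 20, 11, 13, 16, 6] (length 6). The slice items[1:3] covers indices [1, 2] with values [20, 11]. Replacing that slice with [80, 62] (same length) produces [18, 80, 62, 13, 16, 6].

[18, 80, 62, 13, 16, 6]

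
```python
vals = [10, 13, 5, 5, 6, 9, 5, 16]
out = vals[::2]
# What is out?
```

vals has length 8. The slice vals[::2] selects indices [0, 2, 4, 6] (0->10, 2->5, 4->6, 6->5), giving [10, 5, 6, 5].

[10, 5, 6, 5]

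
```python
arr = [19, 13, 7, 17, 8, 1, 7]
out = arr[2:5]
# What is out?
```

arr has length 7. The slice arr[2:5] selects indices [2, 3, 4] (2->7, 3->17, 4->8), giving [7, 17, 8].

[7, 17, 8]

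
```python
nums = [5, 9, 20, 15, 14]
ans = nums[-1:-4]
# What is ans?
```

nums has length 5. The slice nums[-1:-4] resolves to an empty index range, so the result is [].

[]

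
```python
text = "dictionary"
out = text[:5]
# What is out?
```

text has length 10. The slice text[:5] selects indices [0, 1, 2, 3, 4] (0->'d', 1->'i', 2->'c', 3->'t', 4->'i'), giving 'dicti'.

'dicti'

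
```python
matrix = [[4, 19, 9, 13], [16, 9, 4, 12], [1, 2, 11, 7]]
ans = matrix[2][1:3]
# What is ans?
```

matrix[2] = [1, 2, 11, 7]. matrix[2] has length 4. The slice matrix[2][1:3] selects indices [1, 2] (1->2, 2->11), giving [2, 11].

[2, 11]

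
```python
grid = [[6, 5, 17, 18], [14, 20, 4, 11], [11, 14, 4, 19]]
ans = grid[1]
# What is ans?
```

grid has 3 rows. Row 1 is [14, 20, 4, 11].

[14, 20, 4, 11]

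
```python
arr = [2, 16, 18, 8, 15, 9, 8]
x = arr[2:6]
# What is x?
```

arr has length 7. The slice arr[2:6] selects indices [2, 3, 4, 5] (2->18, 3->8, 4->15, 5->9), giving [18, 8, 15, 9].

[18, 8, 15, 9]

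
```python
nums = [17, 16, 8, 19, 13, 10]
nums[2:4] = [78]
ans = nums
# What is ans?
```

nums starts as [17, 16, 8, 19, 13, 10] (length 6). The slice nums[2:4] covers indices [2, 3] with values [8, 19]. Replacing that slice with [78] (different length) produces [17, 16, 78, 13, 10].

[17, 16, 78, 13, 10]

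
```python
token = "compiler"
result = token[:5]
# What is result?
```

token has length 8. The slice token[:5] selects indices [0, 1, 2, 3, 4] (0->'c', 1->'o', 2->'m', 3->'p', 4->'i'), giving 'compi'.

'compi'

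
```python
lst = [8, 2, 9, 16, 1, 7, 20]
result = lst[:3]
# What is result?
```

lst has length 7. The slice lst[:3] selects indices [0, 1, 2] (0->8, 1->2, 2->9), giving [8, 2, 9].

[8, 2, 9]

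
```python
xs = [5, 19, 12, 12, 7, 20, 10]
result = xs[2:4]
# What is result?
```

xs has length 7. The slice xs[2:4] selects indices [2, 3] (2->12, 3->12), giving [12, 12].

[12, 12]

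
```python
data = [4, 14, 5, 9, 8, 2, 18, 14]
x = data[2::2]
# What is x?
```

data has length 8. The slice data[2::2] selects indices [2, 4, 6] (2->5, 4->8, 6->18), giving [5, 8, 18].

[5, 8, 18]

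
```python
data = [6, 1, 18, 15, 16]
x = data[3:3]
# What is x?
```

data has length 5. The slice data[3:3] resolves to an empty index range, so the result is [].

[]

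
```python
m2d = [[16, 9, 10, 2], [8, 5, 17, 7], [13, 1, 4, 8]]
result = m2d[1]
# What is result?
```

m2d has 3 rows. Row 1 is [8, 5, 17, 7].

[8, 5, 17, 7]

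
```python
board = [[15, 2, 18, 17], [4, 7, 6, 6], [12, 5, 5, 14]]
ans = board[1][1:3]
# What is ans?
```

board[1] = [4, 7, 6, 6]. board[1] has length 4. The slice board[1][1:3] selects indices [1, 2] (1->7, 2->6), giving [7, 6].

[7, 6]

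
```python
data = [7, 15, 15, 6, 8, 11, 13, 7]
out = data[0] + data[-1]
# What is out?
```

data has length 8. data[0] = 7.
data has length 8. Negative index -1 maps to positive index 8 + (-1) = 7. data[7] = 7.
Sum: 7 + 7 = 14.

14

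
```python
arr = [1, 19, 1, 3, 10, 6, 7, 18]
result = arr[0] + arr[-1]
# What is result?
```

arr has length 8. arr[0] = 1.
arr has length 8. Negative index -1 maps to positive index 8 + (-1) = 7. arr[7] = 18.
Sum: 1 + 18 = 19.

19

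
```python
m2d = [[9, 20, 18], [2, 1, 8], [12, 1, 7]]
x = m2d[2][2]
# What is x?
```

m2d[2] = [12, 1, 7]. Taking column 2 of that row yields 7.

7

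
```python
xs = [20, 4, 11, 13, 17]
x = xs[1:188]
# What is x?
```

xs has length 5. The slice xs[1:188] selects indices [1, 2, 3, 4] (1->4, 2->11, 3->13, 4->17), giving [4, 11, 13, 17].

[4, 11, 13, 17]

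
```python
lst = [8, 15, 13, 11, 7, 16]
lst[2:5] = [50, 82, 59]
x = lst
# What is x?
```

lst starts as [8, 15, 13, 11, 7, 16] (length 6). The slice lst[2:5] covers indices [2, 3, 4] with values [13, 11, 7]. Replacing that slice with [50, 82, 59] (same length) produces [8, 15, 50, 82, 59, 16].

[8, 15, 50, 82, 59, 16]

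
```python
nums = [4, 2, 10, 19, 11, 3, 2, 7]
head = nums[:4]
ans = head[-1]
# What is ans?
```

nums has length 8. The slice nums[:4] selects indices [0, 1, 2, 3] (0->4, 1->2, 2->10, 3->19), giving [4, 2, 10, 19]. So head = [4, 2, 10, 19]. Then head[-1] = 19.

19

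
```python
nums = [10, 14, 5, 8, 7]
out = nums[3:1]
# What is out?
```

nums has length 5. The slice nums[3:1] resolves to an empty index range, so the result is [].

[]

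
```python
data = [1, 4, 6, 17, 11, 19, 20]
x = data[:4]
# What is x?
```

data has length 7. The slice data[:4] selects indices [0, 1, 2, 3] (0->1, 1->4, 2->6, 3->17), giving [1, 4, 6, 17].

[1, 4, 6, 17]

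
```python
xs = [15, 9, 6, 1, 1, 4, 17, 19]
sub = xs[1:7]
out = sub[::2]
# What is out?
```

xs has length 8. The slice xs[1:7] selects indices [1, 2, 3, 4, 5, 6] (1->9, 2->6, 3->1, 4->1, 5->4, 6->17), giving [9, 6, 1, 1, 4, 17]. So sub = [9, 6, 1, 1, 4, 17]. sub has length 6. The slice sub[::2] selects indices [0, 2, 4] (0->9, 2->1, 4->4), giving [9, 1, 4].

[9, 1, 4]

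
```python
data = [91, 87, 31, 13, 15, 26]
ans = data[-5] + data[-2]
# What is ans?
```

data has length 6. Negative index -5 maps to positive index 6 + (-5) = 1. data[1] = 87.
data has length 6. Negative index -2 maps to positive index 6 + (-2) = 4. data[4] = 15.
Sum: 87 + 15 = 102.

102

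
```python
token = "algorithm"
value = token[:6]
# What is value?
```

token has length 9. The slice token[:6] selects indices [0, 1, 2, 3, 4, 5] (0->'a', 1->'l', 2->'g', 3->'o', 4->'r', 5->'i'), giving 'algori'.

'algori'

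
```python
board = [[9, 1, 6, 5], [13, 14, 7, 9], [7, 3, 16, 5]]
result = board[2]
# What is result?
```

board has 3 rows. Row 2 is [7, 3, 16, 5].

[7, 3, 16, 5]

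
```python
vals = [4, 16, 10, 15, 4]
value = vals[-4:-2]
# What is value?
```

vals has length 5. The slice vals[-4:-2] selects indices [1, 2] (1->16, 2->10), giving [16, 10].

[16, 10]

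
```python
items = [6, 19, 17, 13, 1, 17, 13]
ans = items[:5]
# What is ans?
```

items has length 7. The slice items[:5] selects indices [0, 1, 2, 3, 4] (0->6, 1->19, 2->17, 3->13, 4->1), giving [6, 19, 17, 13, 1].

[6, 19, 17, 13, 1]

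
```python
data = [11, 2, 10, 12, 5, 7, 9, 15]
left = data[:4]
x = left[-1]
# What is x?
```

data has length 8. The slice data[:4] selects indices [0, 1, 2, 3] (0->11, 1->2, 2->10, 3->12), giving [11, 2, 10, 12]. So left = [11, 2, 10, 12]. Then left[-1] = 12.

12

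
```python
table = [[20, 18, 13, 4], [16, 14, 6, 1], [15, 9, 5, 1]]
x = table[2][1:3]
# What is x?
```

table[2] = [15, 9, 5, 1]. table[2] has length 4. The slice table[2][1:3] selects indices [1, 2] (1->9, 2->5), giving [9, 5].

[9, 5]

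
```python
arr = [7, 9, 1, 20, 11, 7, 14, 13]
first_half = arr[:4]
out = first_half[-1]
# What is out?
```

arr has length 8. The slice arr[:4] selects indices [0, 1, 2, 3] (0->7, 1->9, 2->1, 3->20), giving [7, 9, 1, 20]. So first_half = [7, 9, 1, 20]. Then first_half[-1] = 20.

20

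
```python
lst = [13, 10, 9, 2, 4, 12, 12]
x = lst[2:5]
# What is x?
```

lst has length 7. The slice lst[2:5] selects indices [2, 3, 4] (2->9, 3->2, 4->4), giving [9, 2, 4].

[9, 2, 4]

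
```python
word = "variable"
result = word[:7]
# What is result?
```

word has length 8. The slice word[:7] selects indices [0, 1, 2, 3, 4, 5, 6] (0->'v', 1->'a', 2->'r', 3->'i', 4->'a', 5->'b', 6->'l'), giving 'variabl'.

'variabl'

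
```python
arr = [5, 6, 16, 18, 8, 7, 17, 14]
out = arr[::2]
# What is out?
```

arr has length 8. The slice arr[::2] selects indices [0, 2, 4, 6] (0->5, 2->16, 4->8, 6->17), giving [5, 16, 8, 17].

[5, 16, 8, 17]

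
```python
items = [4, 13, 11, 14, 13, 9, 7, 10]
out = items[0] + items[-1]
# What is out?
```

items has length 8. items[0] = 4.
items has length 8. Negative index -1 maps to positive index 8 + (-1) = 7. items[7] = 10.
Sum: 4 + 10 = 14.

14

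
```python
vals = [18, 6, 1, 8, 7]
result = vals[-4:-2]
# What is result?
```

vals has length 5. The slice vals[-4:-2] selects indices [1, 2] (1->6, 2->1), giving [6, 1].

[6, 1]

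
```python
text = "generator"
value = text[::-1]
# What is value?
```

text has length 9. The slice text[::-1] selects indices [8, 7, 6, 5, 4, 3, 2, 1, 0] (8->'r', 7->'o', 6->'t', 5->'a', 4->'r', 3->'e', 2->'n', 1->'e', 0->'g'), giving 'rotareneg'.

'rotareneg'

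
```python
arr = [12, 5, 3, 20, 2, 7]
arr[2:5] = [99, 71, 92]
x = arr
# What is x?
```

arr starts as [12, 5, 3, 20, 2, 7] (length 6). The slice arr[2:5] covers indices [2, 3, 4] with values [3, 20, 2]. Replacing that slice with [99, 71, 92] (same length) produces [12, 5, 99, 71, 92, 7].

[12, 5, 99, 71, 92, 7]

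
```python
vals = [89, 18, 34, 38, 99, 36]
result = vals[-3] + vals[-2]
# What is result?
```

vals has length 6. Negative index -3 maps to positive index 6 + (-3) = 3. vals[3] = 38.
vals has length 6. Negative index -2 maps to positive index 6 + (-2) = 4. vals[4] = 99.
Sum: 38 + 99 = 137.

137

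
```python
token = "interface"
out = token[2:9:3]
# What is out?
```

token has length 9. The slice token[2:9:3] selects indices [2, 5, 8] (2->'t', 5->'f', 8->'e'), giving 'tfe'.

'tfe'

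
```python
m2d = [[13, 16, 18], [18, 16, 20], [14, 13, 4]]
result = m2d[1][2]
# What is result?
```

m2d[1] = [18, 16, 20]. Taking column 2 of that row yields 20.

20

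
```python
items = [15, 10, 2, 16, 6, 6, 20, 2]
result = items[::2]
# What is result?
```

items has length 8. The slice items[::2] selects indices [0, 2, 4, 6] (0->15, 2->2, 4->6, 6->20), giving [15, 2, 6, 20].

[15, 2, 6, 20]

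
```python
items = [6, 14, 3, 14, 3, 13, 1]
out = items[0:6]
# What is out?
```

items has length 7. The slice items[0:6] selects indices [0, 1, 2, 3, 4, 5] (0->6, 1->14, 2->3, 3->14, 4->3, 5->13), giving [6, 14, 3, 14, 3, 13].

[6, 14, 3, 14, 3, 13]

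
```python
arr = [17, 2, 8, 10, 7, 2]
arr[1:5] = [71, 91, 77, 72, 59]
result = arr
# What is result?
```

arr starts as [17, 2, 8, 10, 7, 2] (length 6). The slice arr[1:5] covers indices [1, 2, 3, 4] with values [2, 8, 10, 7]. Replacing that slice with [71, 91, 77, 72, 59] (different length) produces [17, 71, 91, 77, 72, 59, 2].

[17, 71, 91, 77, 72, 59, 2]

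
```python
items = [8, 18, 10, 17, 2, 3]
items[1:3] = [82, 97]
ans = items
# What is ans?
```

items starts as [8, 18, 10, 17, 2, 3] (length 6). The slice items[1:3] covers indices [1, 2] with values [18, 10]. Replacing that slice with [82, 97] (same length) produces [8, 82, 97, 17, 2, 3].

[8, 82, 97, 17, 2, 3]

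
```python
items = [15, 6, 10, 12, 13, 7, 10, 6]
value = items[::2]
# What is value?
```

items has length 8. The slice items[::2] selects indices [0, 2, 4, 6] (0->15, 2->10, 4->13, 6->10), giving [15, 10, 13, 10].

[15, 10, 13, 10]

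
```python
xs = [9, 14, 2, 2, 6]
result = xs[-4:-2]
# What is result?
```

xs has length 5. The slice xs[-4:-2] selects indices [1, 2] (1->14, 2->2), giving [14, 2].

[14, 2]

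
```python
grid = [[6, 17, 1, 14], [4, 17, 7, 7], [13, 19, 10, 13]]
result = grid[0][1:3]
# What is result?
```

grid[0] = [6, 17, 1, 14]. grid[0] has length 4. The slice grid[0][1:3] selects indices [1, 2] (1->17, 2->1), giving [17, 1].

[17, 1]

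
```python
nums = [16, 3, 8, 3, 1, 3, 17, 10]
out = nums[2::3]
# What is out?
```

nums has length 8. The slice nums[2::3] selects indices [2, 5] (2->8, 5->3), giving [8, 3].

[8, 3]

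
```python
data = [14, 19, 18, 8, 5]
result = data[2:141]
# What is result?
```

data has length 5. The slice data[2:141] selects indices [2, 3, 4] (2->18, 3->8, 4->5), giving [18, 8, 5].

[18, 8, 5]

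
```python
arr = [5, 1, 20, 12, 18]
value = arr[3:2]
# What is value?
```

arr has length 5. The slice arr[3:2] resolves to an empty index range, so the result is [].

[]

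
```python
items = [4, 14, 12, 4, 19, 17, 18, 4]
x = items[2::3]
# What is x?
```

items has length 8. The slice items[2::3] selects indices [2, 5] (2->12, 5->17), giving [12, 17].

[12, 17]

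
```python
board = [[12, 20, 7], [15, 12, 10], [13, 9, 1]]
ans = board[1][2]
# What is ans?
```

board[1] = [15, 12, 10]. Taking column 2 of that row yields 10.

10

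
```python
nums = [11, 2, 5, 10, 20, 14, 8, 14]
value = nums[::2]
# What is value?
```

nums has length 8. The slice nums[::2] selects indices [0, 2, 4, 6] (0->11, 2->5, 4->20, 6->8), giving [11, 5, 20, 8].

[11, 5, 20, 8]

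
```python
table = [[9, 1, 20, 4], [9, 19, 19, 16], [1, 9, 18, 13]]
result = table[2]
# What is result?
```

table has 3 rows. Row 2 is [1, 9, 18, 13].

[1, 9, 18, 13]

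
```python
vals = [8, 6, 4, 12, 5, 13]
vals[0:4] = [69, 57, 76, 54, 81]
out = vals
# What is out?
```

vals starts as [8, 6, 4, 12, 5, 13] (length 6). The slice vals[0:4] covers indices [0, 1, 2, 3] with values [8, 6, 4, 12]. Replacing that slice with [69, 57, 76, 54, 81] (different length) produces [69, 57, 76, 54, 81, 5, 13].

[69, 57, 76, 54, 81, 5, 13]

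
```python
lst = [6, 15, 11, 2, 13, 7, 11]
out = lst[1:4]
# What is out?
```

lst has length 7. The slice lst[1:4] selects indices [1, 2, 3] (1->15, 2->11, 3->2), giving [15, 11, 2].

[15, 11, 2]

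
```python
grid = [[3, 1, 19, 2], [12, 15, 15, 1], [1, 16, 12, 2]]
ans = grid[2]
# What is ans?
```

grid has 3 rows. Row 2 is [1, 16, 12, 2].

[1, 16, 12, 2]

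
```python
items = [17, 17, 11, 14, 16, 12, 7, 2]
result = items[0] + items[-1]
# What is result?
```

items has length 8. items[0] = 17.
items has length 8. Negative index -1 maps to positive index 8 + (-1) = 7. items[7] = 2.
Sum: 17 + 2 = 19.

19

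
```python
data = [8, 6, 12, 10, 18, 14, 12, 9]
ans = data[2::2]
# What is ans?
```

data has length 8. The slice data[2::2] selects indices [2, 4, 6] (2->12, 4->18, 6->12), giving [12, 18, 12].

[12, 18, 12]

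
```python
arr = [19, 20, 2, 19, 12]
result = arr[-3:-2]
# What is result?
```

arr has length 5. The slice arr[-3:-2] selects indices [2] (2->2), giving [2].

[2]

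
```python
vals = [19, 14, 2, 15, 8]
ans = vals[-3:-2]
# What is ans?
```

vals has length 5. The slice vals[-3:-2] selects indices [2] (2->2), giving [2].

[2]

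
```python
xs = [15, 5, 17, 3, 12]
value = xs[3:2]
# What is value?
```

xs has length 5. The slice xs[3:2] resolves to an empty index range, so the result is [].

[]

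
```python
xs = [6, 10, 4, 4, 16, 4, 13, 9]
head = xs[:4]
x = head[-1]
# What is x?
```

xs has length 8. The slice xs[:4] selects indices [0, 1, 2, 3] (0->6, 1->10, 2->4, 3->4), giving [6, 10, 4, 4]. So head = [6, 10, 4, 4]. Then head[-1] = 4.

4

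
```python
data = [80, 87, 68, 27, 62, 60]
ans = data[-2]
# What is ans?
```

data has length 6. Negative index -2 maps to positive index 6 + (-2) = 4. data[4] = 62.

62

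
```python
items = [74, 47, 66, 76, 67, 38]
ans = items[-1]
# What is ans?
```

items has length 6. Negative index -1 maps to positive index 6 + (-1) = 5. items[5] = 38.

38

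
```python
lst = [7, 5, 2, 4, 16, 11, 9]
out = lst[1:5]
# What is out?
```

lst has length 7. The slice lst[1:5] selects indices [1, 2, 3, 4] (1->5, 2->2, 3->4, 4->16), giving [5, 2, 4, 16].

[5, 2, 4, 16]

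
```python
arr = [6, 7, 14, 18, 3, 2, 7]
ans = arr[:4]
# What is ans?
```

arr has length 7. The slice arr[:4] selects indices [0, 1, 2, 3] (0->6, 1->7, 2->14, 3->18), giving [6, 7, 14, 18].

[6, 7, 14, 18]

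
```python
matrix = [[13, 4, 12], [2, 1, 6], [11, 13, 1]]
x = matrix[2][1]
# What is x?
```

matrix[2] = [11, 13, 1]. Taking column 1 of that row yields 13.

13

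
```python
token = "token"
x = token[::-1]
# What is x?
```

token has length 5. The slice token[::-1] selects indices [4, 3, 2, 1, 0] (4->'n', 3->'e', 2->'k', 1->'o', 0->'t'), giving 'nekot'.

'nekot'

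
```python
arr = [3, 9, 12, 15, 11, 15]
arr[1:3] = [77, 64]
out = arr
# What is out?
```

arr starts as [3, 9, 12, 15, 11, 15] (length 6). The slice arr[1:3] covers indices [1, 2] with values [9, 12]. Replacing that slice with [77, 64] (same length) produces [3, 77, 64, 15, 11, 15].

[3, 77, 64, 15, 11, 15]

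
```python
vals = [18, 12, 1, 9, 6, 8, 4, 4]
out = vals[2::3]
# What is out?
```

vals has length 8. The slice vals[2::3] selects indices [2, 5] (2->1, 5->8), giving [1, 8].

[1, 8]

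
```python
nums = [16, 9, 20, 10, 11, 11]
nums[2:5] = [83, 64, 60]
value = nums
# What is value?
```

nums starts as [16, 9, 20, 10, 11, 11] (length 6). The slice nums[2:5] covers indices [2, 3, 4] with values [20, 10, 11]. Replacing that slice with [83, 64, 60] (same length) produces [16, 9, 83, 64, 60, 11].

[16, 9, 83, 64, 60, 11]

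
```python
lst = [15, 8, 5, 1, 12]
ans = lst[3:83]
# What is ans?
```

lst has length 5. The slice lst[3:83] selects indices [3, 4] (3->1, 4->12), giving [1, 12].

[1, 12]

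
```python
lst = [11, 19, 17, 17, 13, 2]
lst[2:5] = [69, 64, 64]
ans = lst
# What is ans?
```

lst starts as [11, 19, 17, 17, 13, 2] (length 6). The slice lst[2:5] covers indices [2, 3, 4] with values [17, 17, 13]. Replacing that slice with [69, 64, 64] (same length) produces [11, 19, 69, 64, 64, 2].

[11, 19, 69, 64, 64, 2]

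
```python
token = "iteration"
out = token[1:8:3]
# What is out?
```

token has length 9. The slice token[1:8:3] selects indices [1, 4, 7] (1->'t', 4->'a', 7->'o'), giving 'tao'.

'tao'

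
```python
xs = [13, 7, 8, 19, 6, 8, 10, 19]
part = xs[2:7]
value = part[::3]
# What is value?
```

xs has length 8. The slice xs[2:7] selects indices [2, 3, 4, 5, 6] (2->8, 3->19, 4->6, 5->8, 6->10), giving [8, 19, 6, 8, 10]. So part = [8, 19, 6, 8, 10]. part has length 5. The slice part[::3] selects indices [0, 3] (0->8, 3->8), giving [8, 8].

[8, 8]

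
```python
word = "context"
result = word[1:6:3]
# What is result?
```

word has length 7. The slice word[1:6:3] selects indices [1, 4] (1->'o', 4->'e'), giving 'oe'.

'oe'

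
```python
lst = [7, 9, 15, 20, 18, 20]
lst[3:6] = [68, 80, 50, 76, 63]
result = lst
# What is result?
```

lst starts as [7, 9, 15, 20, 18, 20] (length 6). The slice lst[3:6] covers indices [3, 4, 5] with values [20, 18, 20]. Replacing that slice with [68, 80, 50, 76, 63] (different length) produces [7, 9, 15, 68, 80, 50, 76, 63].

[7, 9, 15, 68, 80, 50, 76, 63]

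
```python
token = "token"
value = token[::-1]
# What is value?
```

token has length 5. The slice token[::-1] selects indices [4, 3, 2, 1, 0] (4->'n', 3->'e', 2->'k', 1->'o', 0->'t'), giving 'nekot'.

'nekot'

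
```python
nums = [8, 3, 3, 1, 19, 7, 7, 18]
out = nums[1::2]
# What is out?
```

nums has length 8. The slice nums[1::2] selects indices [1, 3, 5, 7] (1->3, 3->1, 5->7, 7->18), giving [3, 1, 7, 18].

[3, 1, 7, 18]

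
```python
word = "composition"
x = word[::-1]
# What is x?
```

word has length 11. The slice word[::-1] selects indices [10, 9, 8, 7, 6, 5, 4, 3, 2, 1, 0] (10->'n', 9->'o', 8->'i', 7->'t', 6->'i', 5->'s', 4->'o', 3->'p', 2->'m', 1->'o', 0->'c'), giving 'noitisopmoc'.

'noitisopmoc'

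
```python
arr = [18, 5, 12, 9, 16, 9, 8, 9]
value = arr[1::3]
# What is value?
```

arr has length 8. The slice arr[1::3] selects indices [1, 4, 7] (1->5, 4->16, 7->9), giving [5, 16, 9].

[5, 16, 9]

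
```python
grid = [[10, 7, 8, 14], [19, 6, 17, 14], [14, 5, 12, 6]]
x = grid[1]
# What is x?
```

grid has 3 rows. Row 1 is [19, 6, 17, 14].

[19, 6, 17, 14]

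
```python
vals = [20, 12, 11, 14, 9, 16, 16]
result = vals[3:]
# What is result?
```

vals has length 7. The slice vals[3:] selects indices [3, 4, 5, 6] (3->14, 4->9, 5->16, 6->16), giving [14, 9, 16, 16].

[14, 9, 16, 16]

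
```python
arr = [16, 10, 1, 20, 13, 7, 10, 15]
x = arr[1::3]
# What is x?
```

arr has length 8. The slice arr[1::3] selects indices [1, 4, 7] (1->10, 4->13, 7->15), giving [10, 13, 15].

[10, 13, 15]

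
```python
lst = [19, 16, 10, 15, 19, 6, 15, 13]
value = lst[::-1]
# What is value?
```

lst has length 8. The slice lst[::-1] selects indices [7, 6, 5, 4, 3, 2, 1, 0] (7->13, 6->15, 5->6, 4->19, 3->15, 2->10, 1->16, 0->19), giving [13, 15, 6, 19, 15, 10, 16, 19].

[13, 15, 6, 19, 15, 10, 16, 19]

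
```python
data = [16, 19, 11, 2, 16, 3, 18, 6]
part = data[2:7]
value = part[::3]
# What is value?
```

data has length 8. The slice data[2:7] selects indices [2, 3, 4, 5, 6] (2->11, 3->2, 4->16, 5->3, 6->18), giving [11, 2, 16, 3, 18]. So part = [11, 2, 16, 3, 18]. part has length 5. The slice part[::3] selects indices [0, 3] (0->11, 3->3), giving [11, 3].

[11, 3]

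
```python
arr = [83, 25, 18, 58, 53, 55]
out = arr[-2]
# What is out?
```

arr has length 6. Negative index -2 maps to positive index 6 + (-2) = 4. arr[4] = 53.

53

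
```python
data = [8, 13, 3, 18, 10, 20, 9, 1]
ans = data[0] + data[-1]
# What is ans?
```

data has length 8. data[0] = 8.
data has length 8. Negative index -1 maps to positive index 8 + (-1) = 7. data[7] = 1.
Sum: 8 + 1 = 9.

9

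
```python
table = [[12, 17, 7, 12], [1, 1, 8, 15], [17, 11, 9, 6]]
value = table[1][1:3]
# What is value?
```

table[1] = [1, 1, 8, 15]. table[1] has length 4. The slice table[1][1:3] selects indices [1, 2] (1->1, 2->8), giving [1, 8].

[1, 8]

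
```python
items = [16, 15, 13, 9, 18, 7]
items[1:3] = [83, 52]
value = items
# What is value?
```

items starts as [16, 15, 13, 9, 18, 7] (length 6). The slice items[1:3] covers indices [1, 2] with values [15, 13]. Replacing that slice with [83, 52] (same length) produces [16, 83, 52, 9, 18, 7].

[16, 83, 52, 9, 18, 7]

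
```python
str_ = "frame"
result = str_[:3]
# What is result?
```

str_ has length 5. The slice str_[:3] selects indices [0, 1, 2] (0->'f', 1->'r', 2->'a'), giving 'fra'.

'fra'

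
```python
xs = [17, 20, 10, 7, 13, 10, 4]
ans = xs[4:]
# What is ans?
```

xs has length 7. The slice xs[4:] selects indices [4, 5, 6] (4->13, 5->10, 6->4), giving [13, 10, 4].

[13, 10, 4]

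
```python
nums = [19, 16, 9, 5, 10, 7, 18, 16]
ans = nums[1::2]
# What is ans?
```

nums has length 8. The slice nums[1::2] selects indices [1, 3, 5, 7] (1->16, 3->5, 5->7, 7->16), giving [16, 5, 7, 16].

[16, 5, 7, 16]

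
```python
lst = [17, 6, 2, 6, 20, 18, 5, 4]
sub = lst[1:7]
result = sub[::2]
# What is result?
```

lst has length 8. The slice lst[1:7] selects indices [1, 2, 3, 4, 5, 6] (1->6, 2->2, 3->6, 4->20, 5->18, 6->5), giving [6, 2, 6, 20, 18, 5]. So sub = [6, 2, 6, 20, 18, 5]. sub has length 6. The slice sub[::2] selects indices [0, 2, 4] (0->6, 2->6, 4->18), giving [6, 6, 18].

[6, 6, 18]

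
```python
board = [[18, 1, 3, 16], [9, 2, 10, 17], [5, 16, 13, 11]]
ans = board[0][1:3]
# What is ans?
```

board[0] = [18, 1, 3, 16]. board[0] has length 4. The slice board[0][1:3] selects indices [1, 2] (1->1, 2->3), giving [1, 3].

[1, 3]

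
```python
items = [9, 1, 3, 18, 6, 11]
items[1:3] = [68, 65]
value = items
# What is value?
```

items starts as [9, 1, 3, 18, 6, 11] (length 6). The slice items[1:3] covers indices [1, 2] with values [1, 3]. Replacing that slice with [68, 65] (same length) produces [9, 68, 65, 18, 6, 11].

[9, 68, 65, 18, 6, 11]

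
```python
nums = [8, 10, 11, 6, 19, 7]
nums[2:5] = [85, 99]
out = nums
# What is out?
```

nums starts as [8, 10, 11, 6, 19, 7] (length 6). The slice nums[2:5] covers indices [2, 3, 4] with values [11, 6, 19]. Replacing that slice with [85, 99] (different length) produces [8, 10, 85, 99, 7].

[8, 10, 85, 99, 7]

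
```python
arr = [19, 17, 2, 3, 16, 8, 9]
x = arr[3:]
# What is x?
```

arr has length 7. The slice arr[3:] selects indices [3, 4, 5, 6] (3->3, 4->16, 5->8, 6->9), giving [3, 16, 8, 9].

[3, 16, 8, 9]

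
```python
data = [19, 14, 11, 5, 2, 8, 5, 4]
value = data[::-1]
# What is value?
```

data has length 8. The slice data[::-1] selects indices [7, 6, 5, 4, 3, 2, 1, 0] (7->4, 6->5, 5->8, 4->2, 3->5, 2->11, 1->14, 0->19), giving [4, 5, 8, 2, 5, 11, 14, 19].

[4, 5, 8, 2, 5, 11, 14, 19]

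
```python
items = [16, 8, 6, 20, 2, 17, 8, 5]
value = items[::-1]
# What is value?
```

items has length 8. The slice items[::-1] selects indices [7, 6, 5, 4, 3, 2, 1, 0] (7->5, 6->8, 5->17, 4->2, 3->20, 2->6, 1->8, 0->16), giving [5, 8, 17, 2, 20, 6, 8, 16].

[5, 8, 17, 2, 20, 6, 8, 16]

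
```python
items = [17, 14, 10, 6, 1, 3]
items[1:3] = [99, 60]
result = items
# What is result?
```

items starts as [17, 14, 10, 6, 1, 3] (length 6). The slice items[1:3] covers indices [1, 2] with values [14, 10]. Replacing that slice with [99, 60] (same length) produces [17, 99, 60, 6, 1, 3].

[17, 99, 60, 6, 1, 3]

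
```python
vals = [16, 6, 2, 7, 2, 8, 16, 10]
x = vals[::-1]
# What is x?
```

vals has length 8. The slice vals[::-1] selects indices [7, 6, 5, 4, 3, 2, 1, 0] (7->10, 6->16, 5->8, 4->2, 3->7, 2->2, 1->6, 0->16), giving [10, 16, 8, 2, 7, 2, 6, 16].

[10, 16, 8, 2, 7, 2, 6, 16]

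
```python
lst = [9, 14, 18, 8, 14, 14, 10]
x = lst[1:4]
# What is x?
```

lst has length 7. The slice lst[1:4] selects indices [1, 2, 3] (1->14, 2->18, 3->8), giving [14, 18, 8].

[14, 18, 8]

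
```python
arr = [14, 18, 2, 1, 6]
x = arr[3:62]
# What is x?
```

arr has length 5. The slice arr[3:62] selects indices [3, 4] (3->1, 4->6), giving [1, 6].

[1, 6]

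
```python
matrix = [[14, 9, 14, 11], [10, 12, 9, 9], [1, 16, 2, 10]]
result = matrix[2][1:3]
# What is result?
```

matrix[2] = [1, 16, 2, 10]. matrix[2] has length 4. The slice matrix[2][1:3] selects indices [1, 2] (1->16, 2->2), giving [16, 2].

[16, 2]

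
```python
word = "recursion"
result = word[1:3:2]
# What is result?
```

word has length 9. The slice word[1:3:2] selects indices [1] (1->'e'), giving 'e'.

'e'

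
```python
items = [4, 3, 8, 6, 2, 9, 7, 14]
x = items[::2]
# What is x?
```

items has length 8. The slice items[::2] selects indices [0, 2, 4, 6] (0->4, 2->8, 4->2, 6->7), giving [4, 8, 2, 7].

[4, 8, 2, 7]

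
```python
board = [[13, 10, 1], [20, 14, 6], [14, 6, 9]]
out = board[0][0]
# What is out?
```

board[0] = [13, 10, 1]. Taking column 0 of that row yields 13.

13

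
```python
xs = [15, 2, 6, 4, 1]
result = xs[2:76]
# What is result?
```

xs has length 5. The slice xs[2:76] selects indices [2, 3, 4] (2->6, 3->4, 4->1), giving [6, 4, 1].

[6, 4, 1]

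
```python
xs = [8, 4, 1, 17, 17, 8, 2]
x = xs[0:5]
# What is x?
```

xs has length 7. The slice xs[0:5] selects indices [0, 1, 2, 3, 4] (0->8, 1->4, 2->1, 3->17, 4->17), giving [8, 4, 1, 17, 17].

[8, 4, 1, 17, 17]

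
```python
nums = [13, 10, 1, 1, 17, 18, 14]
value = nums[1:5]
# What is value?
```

nums has length 7. The slice nums[1:5] selects indices [1, 2, 3, 4] (1->10, 2->1, 3->1, 4->17), giving [10, 1, 1, 17].

[10, 1, 1, 17]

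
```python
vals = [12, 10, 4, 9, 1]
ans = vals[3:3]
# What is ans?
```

vals has length 5. The slice vals[3:3] resolves to an empty index range, so the result is [].

[]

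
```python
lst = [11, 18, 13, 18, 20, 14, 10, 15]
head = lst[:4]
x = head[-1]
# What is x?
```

lst has length 8. The slice lst[:4] selects indices [0, 1, 2, 3] (0->11, 1->18, 2->13, 3->18), giving [11, 18, 13, 18]. So head = [11, 18, 13, 18]. Then head[-1] = 18.

18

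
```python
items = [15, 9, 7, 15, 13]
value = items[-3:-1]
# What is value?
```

items has length 5. The slice items[-3:-1] selects indices [2, 3] (2->7, 3->15), giving [7, 15].

[7, 15]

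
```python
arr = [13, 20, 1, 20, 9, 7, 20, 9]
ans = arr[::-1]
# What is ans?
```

arr has length 8. The slice arr[::-1] selects indices [7, 6, 5, 4, 3, 2, 1, 0] (7->9, 6->20, 5->7, 4->9, 3->20, 2->1, 1->20, 0->13), giving [9, 20, 7, 9, 20, 1, 20, 13].

[9, 20, 7, 9, 20, 1, 20, 13]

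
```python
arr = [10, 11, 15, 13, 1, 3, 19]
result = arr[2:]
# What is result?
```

arr has length 7. The slice arr[2:] selects indices [2, 3, 4, 5, 6] (2->15, 3->13, 4->1, 5->3, 6->19), giving [15, 13, 1, 3, 19].

[15, 13, 1, 3, 19]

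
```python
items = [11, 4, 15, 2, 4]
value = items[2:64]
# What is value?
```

items has length 5. The slice items[2:64] selects indices [2, 3, 4] (2->15, 3->2, 4->4), giving [15, 2, 4].

[15, 2, 4]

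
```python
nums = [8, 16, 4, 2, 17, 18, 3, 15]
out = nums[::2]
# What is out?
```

nums has length 8. The slice nums[::2] selects indices [0, 2, 4, 6] (0->8, 2->4, 4->17, 6->3), giving [8, 4, 17, 3].

[8, 4, 17, 3]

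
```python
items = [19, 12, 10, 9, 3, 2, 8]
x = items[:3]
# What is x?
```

items has length 7. The slice items[:3] selects indices [0, 1, 2] (0->19, 1->12, 2->10), giving [19, 12, 10].

[19, 12, 10]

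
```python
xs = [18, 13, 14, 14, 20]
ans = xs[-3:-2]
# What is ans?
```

xs has length 5. The slice xs[-3:-2] selects indices [2] (2->14), giving [14].

[14]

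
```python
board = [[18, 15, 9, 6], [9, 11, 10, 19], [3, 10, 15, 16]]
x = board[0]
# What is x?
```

board has 3 rows. Row 0 is [18, 15, 9, 6].

[18, 15, 9, 6]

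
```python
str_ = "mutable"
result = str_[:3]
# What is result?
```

str_ has length 7. The slice str_[:3] selects indices [0, 1, 2] (0->'m', 1->'u', 2->'t'), giving 'mut'.

'mut'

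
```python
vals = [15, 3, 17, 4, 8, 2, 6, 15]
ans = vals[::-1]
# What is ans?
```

vals has length 8. The slice vals[::-1] selects indices [7, 6, 5, 4, 3, 2, 1, 0] (7->15, 6->6, 5->2, 4->8, 3->4, 2->17, 1->3, 0->15), giving [15, 6, 2, 8, 4, 17, 3, 15].

[15, 6, 2, 8, 4, 17, 3, 15]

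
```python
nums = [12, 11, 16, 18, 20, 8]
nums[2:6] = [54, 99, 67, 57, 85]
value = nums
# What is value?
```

nums starts as [12, 11, 16, 18, 20, 8] (length 6). The slice nums[2:6] covers indices [2, 3, 4, 5] with values [16, 18, 20, 8]. Replacing that slice with [54, 99, 67, 57, 85] (different length) produces [12, 11, 54, 99, 67, 57, 85].

[12, 11, 54, 99, 67, 57, 85]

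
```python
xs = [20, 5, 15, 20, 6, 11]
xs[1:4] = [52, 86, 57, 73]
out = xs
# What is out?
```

xs starts as [20, 5, 15, 20, 6, 11] (length 6). The slice xs[1:4] covers indices [1, 2, 3] with values [5, 15, 20]. Replacing that slice with [52, 86, 57, 73] (different length) produces [20, 52, 86, 57, 73, 6, 11].

[20, 52, 86, 57, 73, 6, 11]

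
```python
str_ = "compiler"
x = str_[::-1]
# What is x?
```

str_ has length 8. The slice str_[::-1] selects indices [7, 6, 5, 4, 3, 2, 1, 0] (7->'r', 6->'e', 5->'l', 4->'i', 3->'p', 2->'m', 1->'o', 0->'c'), giving 'relipmoc'.

'relipmoc'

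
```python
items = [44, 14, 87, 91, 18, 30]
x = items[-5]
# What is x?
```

items has length 6. Negative index -5 maps to positive index 6 + (-5) = 1. items[1] = 14.

14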